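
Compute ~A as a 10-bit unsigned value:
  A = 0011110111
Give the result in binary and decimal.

Flip each bit (0->1, 1->0):
  0011110111
  1100001000

Answer: 1100001000 (776)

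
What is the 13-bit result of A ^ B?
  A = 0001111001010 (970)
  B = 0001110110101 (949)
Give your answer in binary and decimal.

Apply ^ to each column (1 where bits differ):
  0001111001010
^ 0001110110101
---------------
  0000001111111

Answer: 0000001111111 (127)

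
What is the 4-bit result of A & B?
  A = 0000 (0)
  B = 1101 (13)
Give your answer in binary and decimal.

Apply & to each column (1 only where both bits are 1):
  0000
& 1101
------
  0000

Answer: 0000 (0)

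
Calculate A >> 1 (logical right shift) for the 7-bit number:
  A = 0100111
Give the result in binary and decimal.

Logical shift right by 1: drop the bottom 1 bit(s), prepend 1 zero(s) on the left.
  0100111  ->  keep [010011], discard [1], prepend 0
= 0010011

Answer: 0010011 (19)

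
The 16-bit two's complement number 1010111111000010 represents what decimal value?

MSB is 1, so the value is negative. Find the magnitude:
1. Invert bits:  0101000000111101
2. Add 1:        0101000000111110  = 20542
3. Apply sign:   -20542

Answer: -20542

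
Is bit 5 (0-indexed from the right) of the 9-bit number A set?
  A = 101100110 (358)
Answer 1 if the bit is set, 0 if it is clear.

Bit 5 is the 6th from the right.
  101100110
     ^
That bit is 1.

Answer: 1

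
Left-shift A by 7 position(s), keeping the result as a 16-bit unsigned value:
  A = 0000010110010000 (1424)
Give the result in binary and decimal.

Shift left by 7: drop the top 7 bit(s), append 7 zero(s) on the right.
  0000010110010000  ->  discard [0000010], keep [110010000], append 0000000
= 1100100000000000

Answer: 1100100000000000 (51200)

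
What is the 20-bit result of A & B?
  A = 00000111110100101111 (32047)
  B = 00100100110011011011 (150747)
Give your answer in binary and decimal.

Apply & to each column (1 only where both bits are 1):
  00000111110100101111
& 00100100110011011011
----------------------
  00000100110000001011

Answer: 00000100110000001011 (19467)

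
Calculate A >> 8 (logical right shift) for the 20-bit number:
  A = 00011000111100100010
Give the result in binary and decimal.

Logical shift right by 8: drop the bottom 8 bit(s), prepend 8 zero(s) on the left.
  00011000111100100010  ->  keep [000110001111], discard [00100010], prepend 00000000
= 00000000000110001111

Answer: 00000000000110001111 (399)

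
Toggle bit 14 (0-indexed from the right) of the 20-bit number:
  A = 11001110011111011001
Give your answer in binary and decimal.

Mask = 1 << 14 = 00000100000000000000
Bit 14 of A is 1; XOR with the mask flips it to 0.
  11001110011111011001
^ 00000100000000000000
----------------------
  11001010011111011001

Answer: 11001010011111011001 (829401)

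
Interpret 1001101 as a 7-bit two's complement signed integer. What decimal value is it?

MSB is 1, so the value is negative. Find the magnitude:
1. Invert bits:  0110010
2. Add 1:        0110011  = 51
3. Apply sign:   -51

Answer: -51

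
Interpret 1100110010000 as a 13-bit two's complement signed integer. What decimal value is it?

MSB is 1, so the value is negative. Find the magnitude:
1. Invert bits:  0011001101111
2. Add 1:        0011001110000  = 1648
3. Apply sign:   -1648

Answer: -1648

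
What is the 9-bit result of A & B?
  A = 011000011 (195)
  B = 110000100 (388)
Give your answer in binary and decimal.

Apply & to each column (1 only where both bits are 1):
  011000011
& 110000100
-----------
  010000000

Answer: 010000000 (128)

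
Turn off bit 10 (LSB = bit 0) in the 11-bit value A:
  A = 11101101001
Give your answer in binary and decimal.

Mask = ~(1 << 10) = 01111111111
Bit 10 of A is 1, so AND-ing with the mask clears it to 0.
  11101101001
& 01111111111
-------------
  01101101001

Answer: 01101101001 (873)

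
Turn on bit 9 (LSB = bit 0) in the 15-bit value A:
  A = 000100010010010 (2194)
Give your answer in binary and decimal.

Mask = 1 << 9 = 000001000000000
Bit 9 of A is 0, so OR-ing with the mask flips it to 1.
  000100010010010
| 000001000000000
-----------------
  000101010010010

Answer: 000101010010010 (2706)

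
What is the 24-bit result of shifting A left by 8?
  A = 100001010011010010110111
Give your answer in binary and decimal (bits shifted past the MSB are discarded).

Shift left by 8: drop the top 8 bit(s), append 8 zero(s) on the right.
  100001010011010010110111  ->  discard [10000101], keep [0011010010110111], append 00000000
= 001101001011011100000000

Answer: 001101001011011100000000 (3454720)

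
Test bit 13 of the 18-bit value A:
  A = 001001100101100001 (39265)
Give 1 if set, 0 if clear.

Bit 13 is the 14th from the right.
  001001100101100001
      ^
That bit is 0.

Answer: 0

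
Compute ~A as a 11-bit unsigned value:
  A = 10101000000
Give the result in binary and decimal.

Flip each bit (0->1, 1->0):
  10101000000
  01010111111

Answer: 01010111111 (703)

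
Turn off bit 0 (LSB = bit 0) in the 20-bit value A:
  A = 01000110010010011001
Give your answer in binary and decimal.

Mask = ~(1 << 0) = 11111111111111111110
Bit 0 of A is 1, so AND-ing with the mask clears it to 0.
  01000110010010011001
& 11111111111111111110
----------------------
  01000110010010011000

Answer: 01000110010010011000 (287896)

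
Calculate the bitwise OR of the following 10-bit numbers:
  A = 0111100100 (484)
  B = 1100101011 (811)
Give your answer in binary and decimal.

Apply | to each column (1 where either bit is 1):
  0111100100
| 1100101011
------------
  1111101111

Answer: 1111101111 (1007)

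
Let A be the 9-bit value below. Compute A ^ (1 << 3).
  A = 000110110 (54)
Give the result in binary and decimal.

Mask = 1 << 3 = 000001000
Bit 3 of A is 0; XOR with the mask flips it to 1.
  000110110
^ 000001000
-----------
  000111110

Answer: 000111110 (62)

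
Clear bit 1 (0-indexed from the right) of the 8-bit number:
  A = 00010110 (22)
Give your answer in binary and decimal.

Mask = ~(1 << 1) = 11111101
Bit 1 of A is 1, so AND-ing with the mask clears it to 0.
  00010110
& 11111101
----------
  00010100

Answer: 00010100 (20)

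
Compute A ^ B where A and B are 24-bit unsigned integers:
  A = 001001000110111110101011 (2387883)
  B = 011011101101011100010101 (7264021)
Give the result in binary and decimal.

Apply ^ to each column (1 where bits differ):
  001001000110111110101011
^ 011011101101011100010101
--------------------------
  010010101011100010111110

Answer: 010010101011100010111110 (4896958)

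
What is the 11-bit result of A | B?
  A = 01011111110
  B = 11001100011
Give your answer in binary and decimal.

Apply | to each column (1 where either bit is 1):
  01011111110
| 11001100011
-------------
  11011111111

Answer: 11011111111 (1791)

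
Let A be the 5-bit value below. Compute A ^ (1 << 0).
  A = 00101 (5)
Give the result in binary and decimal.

Mask = 1 << 0 = 00001
Bit 0 of A is 1; XOR with the mask flips it to 0.
  00101
^ 00001
-------
  00100

Answer: 00100 (4)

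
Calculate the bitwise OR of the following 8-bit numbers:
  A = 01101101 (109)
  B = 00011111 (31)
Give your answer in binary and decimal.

Apply | to each column (1 where either bit is 1):
  01101101
| 00011111
----------
  01111111

Answer: 01111111 (127)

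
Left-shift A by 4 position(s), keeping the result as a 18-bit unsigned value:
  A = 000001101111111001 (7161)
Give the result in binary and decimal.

Shift left by 4: drop the top 4 bit(s), append 4 zero(s) on the right.
  000001101111111001  ->  discard [0000], keep [01101111111001], append 0000
= 011011111110010000

Answer: 011011111110010000 (114576)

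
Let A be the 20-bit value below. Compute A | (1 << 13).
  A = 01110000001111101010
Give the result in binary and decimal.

Mask = 1 << 13 = 00000010000000000000
Bit 13 of A is 0, so OR-ing with the mask flips it to 1.
  01110000001111101010
| 00000010000000000000
----------------------
  01110010001111101010

Answer: 01110010001111101010 (467946)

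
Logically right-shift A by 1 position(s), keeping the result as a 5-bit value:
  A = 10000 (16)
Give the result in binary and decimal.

Logical shift right by 1: drop the bottom 1 bit(s), prepend 1 zero(s) on the left.
  10000  ->  keep [1000], discard [0], prepend 0
= 01000

Answer: 01000 (8)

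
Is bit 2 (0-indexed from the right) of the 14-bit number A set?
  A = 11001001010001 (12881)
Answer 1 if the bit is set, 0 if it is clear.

Bit 2 is the 3rd from the right.
  11001001010001
             ^
That bit is 0.

Answer: 0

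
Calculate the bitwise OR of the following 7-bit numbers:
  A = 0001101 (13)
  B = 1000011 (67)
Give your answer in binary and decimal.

Apply | to each column (1 where either bit is 1):
  0001101
| 1000011
---------
  1001111

Answer: 1001111 (79)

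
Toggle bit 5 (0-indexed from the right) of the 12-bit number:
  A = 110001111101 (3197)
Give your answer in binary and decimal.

Mask = 1 << 5 = 000000100000
Bit 5 of A is 1; XOR with the mask flips it to 0.
  110001111101
^ 000000100000
--------------
  110001011101

Answer: 110001011101 (3165)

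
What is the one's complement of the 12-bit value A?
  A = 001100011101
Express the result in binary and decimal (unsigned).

Flip each bit (0->1, 1->0):
  001100011101
  110011100010

Answer: 110011100010 (3298)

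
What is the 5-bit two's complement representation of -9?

1. Binary of +9:  01001
2. Invert bits:     10110
3. Add 1:           10111

Answer: 10111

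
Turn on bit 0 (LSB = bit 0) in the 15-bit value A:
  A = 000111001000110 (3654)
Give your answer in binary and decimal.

Mask = 1 << 0 = 000000000000001
Bit 0 of A is 0, so OR-ing with the mask flips it to 1.
  000111001000110
| 000000000000001
-----------------
  000111001000111

Answer: 000111001000111 (3655)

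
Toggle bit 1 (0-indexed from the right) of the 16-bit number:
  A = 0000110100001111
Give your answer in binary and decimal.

Mask = 1 << 1 = 0000000000000010
Bit 1 of A is 1; XOR with the mask flips it to 0.
  0000110100001111
^ 0000000000000010
------------------
  0000110100001101

Answer: 0000110100001101 (3341)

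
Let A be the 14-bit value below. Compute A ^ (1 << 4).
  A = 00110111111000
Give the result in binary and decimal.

Mask = 1 << 4 = 00000000010000
Bit 4 of A is 1; XOR with the mask flips it to 0.
  00110111111000
^ 00000000010000
----------------
  00110111101000

Answer: 00110111101000 (3560)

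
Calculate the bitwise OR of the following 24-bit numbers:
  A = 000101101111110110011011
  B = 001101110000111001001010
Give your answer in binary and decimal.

Apply | to each column (1 where either bit is 1):
  000101101111110110011011
| 001101110000111001001010
--------------------------
  001101111111111111011011

Answer: 001101111111111111011011 (3669979)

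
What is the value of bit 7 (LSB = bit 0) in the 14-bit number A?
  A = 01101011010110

Bit 7 is the 8th from the right.
  01101011010110
        ^
That bit is 1.

Answer: 1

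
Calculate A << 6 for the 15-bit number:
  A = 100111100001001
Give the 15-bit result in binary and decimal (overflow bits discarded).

Shift left by 6: drop the top 6 bit(s), append 6 zero(s) on the right.
  100111100001001  ->  discard [100111], keep [100001001], append 000000
= 100001001000000

Answer: 100001001000000 (16960)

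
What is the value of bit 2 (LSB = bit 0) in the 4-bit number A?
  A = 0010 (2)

Bit 2 is the 3rd from the right.
  0010
   ^
That bit is 0.

Answer: 0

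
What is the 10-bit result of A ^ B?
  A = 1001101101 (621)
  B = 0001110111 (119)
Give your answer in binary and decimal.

Apply ^ to each column (1 where bits differ):
  1001101101
^ 0001110111
------------
  1000011010

Answer: 1000011010 (538)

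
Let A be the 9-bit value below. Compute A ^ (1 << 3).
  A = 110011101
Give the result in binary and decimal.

Mask = 1 << 3 = 000001000
Bit 3 of A is 1; XOR with the mask flips it to 0.
  110011101
^ 000001000
-----------
  110010101

Answer: 110010101 (405)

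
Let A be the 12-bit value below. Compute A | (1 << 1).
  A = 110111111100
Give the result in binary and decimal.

Mask = 1 << 1 = 000000000010
Bit 1 of A is 0, so OR-ing with the mask flips it to 1.
  110111111100
| 000000000010
--------------
  110111111110

Answer: 110111111110 (3582)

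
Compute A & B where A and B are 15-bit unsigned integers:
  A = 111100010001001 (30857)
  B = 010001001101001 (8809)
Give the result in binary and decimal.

Apply & to each column (1 only where both bits are 1):
  111100010001001
& 010001001101001
-----------------
  010000000001001

Answer: 010000000001001 (8201)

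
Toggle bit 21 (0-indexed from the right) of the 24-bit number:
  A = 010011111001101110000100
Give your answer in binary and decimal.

Mask = 1 << 21 = 001000000000000000000000
Bit 21 of A is 0; XOR with the mask flips it to 1.
  010011111001101110000100
^ 001000000000000000000000
--------------------------
  011011111001101110000100

Answer: 011011111001101110000100 (7314308)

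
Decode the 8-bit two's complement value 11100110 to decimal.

MSB is 1, so the value is negative. Find the magnitude:
1. Invert bits:  00011001
2. Add 1:        00011010  = 26
3. Apply sign:   -26

Answer: -26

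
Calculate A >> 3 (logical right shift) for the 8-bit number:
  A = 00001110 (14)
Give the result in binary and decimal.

Logical shift right by 3: drop the bottom 3 bit(s), prepend 3 zero(s) on the left.
  00001110  ->  keep [00001], discard [110], prepend 000
= 00000001

Answer: 00000001 (1)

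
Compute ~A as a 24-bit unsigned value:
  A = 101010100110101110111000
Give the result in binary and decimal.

Flip each bit (0->1, 1->0):
  101010100110101110111000
  010101011001010001000111

Answer: 010101011001010001000111 (5608519)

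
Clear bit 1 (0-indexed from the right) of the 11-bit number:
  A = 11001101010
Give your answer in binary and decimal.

Mask = ~(1 << 1) = 11111111101
Bit 1 of A is 1, so AND-ing with the mask clears it to 0.
  11001101010
& 11111111101
-------------
  11001101000

Answer: 11001101000 (1640)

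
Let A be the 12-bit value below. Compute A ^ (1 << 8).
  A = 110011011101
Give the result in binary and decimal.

Mask = 1 << 8 = 000100000000
Bit 8 of A is 0; XOR with the mask flips it to 1.
  110011011101
^ 000100000000
--------------
  110111011101

Answer: 110111011101 (3549)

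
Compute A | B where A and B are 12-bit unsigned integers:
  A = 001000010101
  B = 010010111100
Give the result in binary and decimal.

Apply | to each column (1 where either bit is 1):
  001000010101
| 010010111100
--------------
  011010111101

Answer: 011010111101 (1725)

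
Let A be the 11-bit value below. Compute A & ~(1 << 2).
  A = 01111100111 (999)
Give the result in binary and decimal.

Mask = ~(1 << 2) = 11111111011
Bit 2 of A is 1, so AND-ing with the mask clears it to 0.
  01111100111
& 11111111011
-------------
  01111100011

Answer: 01111100011 (995)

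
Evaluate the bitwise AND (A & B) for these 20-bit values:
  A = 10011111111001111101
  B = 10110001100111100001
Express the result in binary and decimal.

Apply & to each column (1 only where both bits are 1):
  10011111111001111101
& 10110001100111100001
----------------------
  10010001100001100001

Answer: 10010001100001100001 (596065)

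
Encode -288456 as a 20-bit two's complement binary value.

1. Binary of +288456:  01000110011011001000
2. Invert bits:     10111001100100110111
3. Add 1:           10111001100100111000

Answer: 10111001100100111000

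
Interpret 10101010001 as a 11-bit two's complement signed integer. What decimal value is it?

MSB is 1, so the value is negative. Find the magnitude:
1. Invert bits:  01010101110
2. Add 1:        01010101111  = 687
3. Apply sign:   -687

Answer: -687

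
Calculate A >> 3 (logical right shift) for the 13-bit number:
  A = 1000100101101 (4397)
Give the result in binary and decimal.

Logical shift right by 3: drop the bottom 3 bit(s), prepend 3 zero(s) on the left.
  1000100101101  ->  keep [1000100101], discard [101], prepend 000
= 0001000100101

Answer: 0001000100101 (549)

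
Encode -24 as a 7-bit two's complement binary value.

1. Binary of +24:  0011000
2. Invert bits:     1100111
3. Add 1:           1101000

Answer: 1101000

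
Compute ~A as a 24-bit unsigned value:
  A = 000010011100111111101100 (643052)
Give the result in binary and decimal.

Flip each bit (0->1, 1->0):
  000010011100111111101100
  111101100011000000010011

Answer: 111101100011000000010011 (16134163)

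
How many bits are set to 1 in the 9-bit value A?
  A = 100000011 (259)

100000011
1-bits at positions (from bit 0 = LSB): 0, 1, 8
Count = 3

Answer: 3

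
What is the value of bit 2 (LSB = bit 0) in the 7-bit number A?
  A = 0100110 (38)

Bit 2 is the 3rd from the right.
  0100110
      ^
That bit is 1.

Answer: 1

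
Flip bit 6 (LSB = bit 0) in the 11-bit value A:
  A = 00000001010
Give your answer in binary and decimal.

Mask = 1 << 6 = 00001000000
Bit 6 of A is 0; XOR with the mask flips it to 1.
  00000001010
^ 00001000000
-------------
  00001001010

Answer: 00001001010 (74)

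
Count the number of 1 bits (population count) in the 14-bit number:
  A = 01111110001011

01111110001011
1-bits at positions (from bit 0 = LSB): 0, 1, 3, 7, 8, 9, 10, 11, 12
Count = 9

Answer: 9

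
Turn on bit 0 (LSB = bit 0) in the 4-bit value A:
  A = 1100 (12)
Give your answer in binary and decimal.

Mask = 1 << 0 = 0001
Bit 0 of A is 0, so OR-ing with the mask flips it to 1.
  1100
| 0001
------
  1101

Answer: 1101 (13)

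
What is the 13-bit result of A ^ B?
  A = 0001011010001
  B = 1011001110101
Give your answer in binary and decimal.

Apply ^ to each column (1 where bits differ):
  0001011010001
^ 1011001110101
---------------
  1010010100100

Answer: 1010010100100 (5284)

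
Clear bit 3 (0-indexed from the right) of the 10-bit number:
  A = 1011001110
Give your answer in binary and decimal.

Mask = ~(1 << 3) = 1111110111
Bit 3 of A is 1, so AND-ing with the mask clears it to 0.
  1011001110
& 1111110111
------------
  1011000110

Answer: 1011000110 (710)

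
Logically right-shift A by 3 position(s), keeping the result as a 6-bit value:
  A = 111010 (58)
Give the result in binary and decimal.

Logical shift right by 3: drop the bottom 3 bit(s), prepend 3 zero(s) on the left.
  111010  ->  keep [111], discard [010], prepend 000
= 000111

Answer: 000111 (7)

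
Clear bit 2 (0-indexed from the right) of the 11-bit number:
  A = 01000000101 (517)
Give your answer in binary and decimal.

Mask = ~(1 << 2) = 11111111011
Bit 2 of A is 1, so AND-ing with the mask clears it to 0.
  01000000101
& 11111111011
-------------
  01000000001

Answer: 01000000001 (513)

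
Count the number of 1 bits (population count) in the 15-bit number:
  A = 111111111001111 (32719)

111111111001111
1-bits at positions (from bit 0 = LSB): 0, 1, 2, 3, 6, 7, 8, 9, 10, 11, 12, 13, 14
Count = 13

Answer: 13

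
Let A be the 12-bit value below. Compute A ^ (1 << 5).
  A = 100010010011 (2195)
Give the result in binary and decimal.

Mask = 1 << 5 = 000000100000
Bit 5 of A is 0; XOR with the mask flips it to 1.
  100010010011
^ 000000100000
--------------
  100010110011

Answer: 100010110011 (2227)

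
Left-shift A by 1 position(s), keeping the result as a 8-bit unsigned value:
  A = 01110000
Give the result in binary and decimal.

Shift left by 1: drop the top 1 bit(s), append 1 zero(s) on the right.
  01110000  ->  discard [0], keep [1110000], append 0
= 11100000

Answer: 11100000 (224)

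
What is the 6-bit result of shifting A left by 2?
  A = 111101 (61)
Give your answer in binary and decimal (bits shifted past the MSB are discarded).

Shift left by 2: drop the top 2 bit(s), append 2 zero(s) on the right.
  111101  ->  discard [11], keep [1101], append 00
= 110100

Answer: 110100 (52)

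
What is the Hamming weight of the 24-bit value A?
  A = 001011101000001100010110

001011101000001100010110
1-bits at positions (from bit 0 = LSB): 1, 2, 4, 8, 9, 15, 17, 18, 19, 21
Count = 10

Answer: 10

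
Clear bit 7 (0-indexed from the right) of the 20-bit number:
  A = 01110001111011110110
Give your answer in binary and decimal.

Mask = ~(1 << 7) = 11111111111101111111
Bit 7 of A is 1, so AND-ing with the mask clears it to 0.
  01110001111011110110
& 11111111111101111111
----------------------
  01110001111001110110

Answer: 01110001111001110110 (466550)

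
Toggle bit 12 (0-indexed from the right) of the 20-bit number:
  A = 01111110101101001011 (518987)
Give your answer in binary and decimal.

Mask = 1 << 12 = 00000001000000000000
Bit 12 of A is 0; XOR with the mask flips it to 1.
  01111110101101001011
^ 00000001000000000000
----------------------
  01111111101101001011

Answer: 01111111101101001011 (523083)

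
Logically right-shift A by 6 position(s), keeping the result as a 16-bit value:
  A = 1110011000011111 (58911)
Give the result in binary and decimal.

Logical shift right by 6: drop the bottom 6 bit(s), prepend 6 zero(s) on the left.
  1110011000011111  ->  keep [1110011000], discard [011111], prepend 000000
= 0000001110011000

Answer: 0000001110011000 (920)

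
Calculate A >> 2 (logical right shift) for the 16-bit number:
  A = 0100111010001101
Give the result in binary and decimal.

Logical shift right by 2: drop the bottom 2 bit(s), prepend 2 zero(s) on the left.
  0100111010001101  ->  keep [01001110100011], discard [01], prepend 00
= 0001001110100011

Answer: 0001001110100011 (5027)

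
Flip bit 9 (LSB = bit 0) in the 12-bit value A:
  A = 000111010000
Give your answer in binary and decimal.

Mask = 1 << 9 = 001000000000
Bit 9 of A is 0; XOR with the mask flips it to 1.
  000111010000
^ 001000000000
--------------
  001111010000

Answer: 001111010000 (976)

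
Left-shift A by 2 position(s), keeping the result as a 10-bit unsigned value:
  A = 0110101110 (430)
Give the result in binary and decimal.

Shift left by 2: drop the top 2 bit(s), append 2 zero(s) on the right.
  0110101110  ->  discard [01], keep [10101110], append 00
= 1010111000

Answer: 1010111000 (696)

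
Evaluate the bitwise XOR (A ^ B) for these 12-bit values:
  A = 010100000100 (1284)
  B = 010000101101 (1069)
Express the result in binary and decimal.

Apply ^ to each column (1 where bits differ):
  010100000100
^ 010000101101
--------------
  000100101001

Answer: 000100101001 (297)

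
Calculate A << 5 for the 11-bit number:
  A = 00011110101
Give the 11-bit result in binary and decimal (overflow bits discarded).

Shift left by 5: drop the top 5 bit(s), append 5 zero(s) on the right.
  00011110101  ->  discard [00011], keep [110101], append 00000
= 11010100000

Answer: 11010100000 (1696)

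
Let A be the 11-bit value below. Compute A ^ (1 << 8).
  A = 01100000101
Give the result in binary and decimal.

Mask = 1 << 8 = 00100000000
Bit 8 of A is 1; XOR with the mask flips it to 0.
  01100000101
^ 00100000000
-------------
  01000000101

Answer: 01000000101 (517)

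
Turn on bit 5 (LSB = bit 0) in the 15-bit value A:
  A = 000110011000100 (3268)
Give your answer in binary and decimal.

Mask = 1 << 5 = 000000000100000
Bit 5 of A is 0, so OR-ing with the mask flips it to 1.
  000110011000100
| 000000000100000
-----------------
  000110011100100

Answer: 000110011100100 (3300)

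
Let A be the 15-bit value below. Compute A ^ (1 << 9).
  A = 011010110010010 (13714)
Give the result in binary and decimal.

Mask = 1 << 9 = 000001000000000
Bit 9 of A is 0; XOR with the mask flips it to 1.
  011010110010010
^ 000001000000000
-----------------
  011011110010010

Answer: 011011110010010 (14226)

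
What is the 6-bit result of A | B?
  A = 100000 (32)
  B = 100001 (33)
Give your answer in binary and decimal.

Apply | to each column (1 where either bit is 1):
  100000
| 100001
--------
  100001

Answer: 100001 (33)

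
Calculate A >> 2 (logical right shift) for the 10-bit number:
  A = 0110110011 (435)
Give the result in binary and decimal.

Logical shift right by 2: drop the bottom 2 bit(s), prepend 2 zero(s) on the left.
  0110110011  ->  keep [01101100], discard [11], prepend 00
= 0001101100

Answer: 0001101100 (108)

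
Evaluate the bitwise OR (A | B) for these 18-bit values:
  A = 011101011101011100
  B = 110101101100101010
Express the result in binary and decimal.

Apply | to each column (1 where either bit is 1):
  011101011101011100
| 110101101100101010
--------------------
  111101111101111110

Answer: 111101111101111110 (253822)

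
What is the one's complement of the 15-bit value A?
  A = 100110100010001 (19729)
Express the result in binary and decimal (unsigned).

Flip each bit (0->1, 1->0):
  100110100010001
  011001011101110

Answer: 011001011101110 (13038)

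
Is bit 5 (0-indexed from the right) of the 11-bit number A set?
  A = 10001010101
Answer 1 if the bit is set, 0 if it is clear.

Bit 5 is the 6th from the right.
  10001010101
       ^
That bit is 0.

Answer: 0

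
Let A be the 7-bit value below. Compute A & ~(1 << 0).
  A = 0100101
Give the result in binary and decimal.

Mask = ~(1 << 0) = 1111110
Bit 0 of A is 1, so AND-ing with the mask clears it to 0.
  0100101
& 1111110
---------
  0100100

Answer: 0100100 (36)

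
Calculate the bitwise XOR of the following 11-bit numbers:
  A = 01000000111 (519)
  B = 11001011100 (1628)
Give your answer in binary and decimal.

Apply ^ to each column (1 where bits differ):
  01000000111
^ 11001011100
-------------
  10001011011

Answer: 10001011011 (1115)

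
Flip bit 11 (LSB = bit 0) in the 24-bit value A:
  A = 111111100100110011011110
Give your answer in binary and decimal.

Mask = 1 << 11 = 000000000000100000000000
Bit 11 of A is 1; XOR with the mask flips it to 0.
  111111100100110011011110
^ 000000000000100000000000
--------------------------
  111111100100010011011110

Answer: 111111100100010011011110 (16663774)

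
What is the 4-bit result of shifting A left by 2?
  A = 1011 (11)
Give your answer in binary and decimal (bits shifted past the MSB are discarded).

Shift left by 2: drop the top 2 bit(s), append 2 zero(s) on the right.
  1011  ->  discard [10], keep [11], append 00
= 1100

Answer: 1100 (12)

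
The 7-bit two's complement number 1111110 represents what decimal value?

MSB is 1, so the value is negative. Find the magnitude:
1. Invert bits:  0000001
2. Add 1:        0000010  = 2
3. Apply sign:   -2

Answer: -2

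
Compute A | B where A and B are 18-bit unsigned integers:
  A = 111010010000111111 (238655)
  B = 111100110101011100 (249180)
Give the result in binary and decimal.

Apply | to each column (1 where either bit is 1):
  111010010000111111
| 111100110101011100
--------------------
  111110110101111111

Answer: 111110110101111111 (257407)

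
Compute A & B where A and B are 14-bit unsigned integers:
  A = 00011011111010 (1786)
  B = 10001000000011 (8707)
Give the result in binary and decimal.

Apply & to each column (1 only where both bits are 1):
  00011011111010
& 10001000000011
----------------
  00001000000010

Answer: 00001000000010 (514)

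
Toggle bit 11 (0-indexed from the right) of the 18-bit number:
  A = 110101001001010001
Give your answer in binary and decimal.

Mask = 1 << 11 = 000000100000000000
Bit 11 of A is 0; XOR with the mask flips it to 1.
  110101001001010001
^ 000000100000000000
--------------------
  110101101001010001

Answer: 110101101001010001 (219729)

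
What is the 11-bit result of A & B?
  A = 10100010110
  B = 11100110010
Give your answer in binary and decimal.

Apply & to each column (1 only where both bits are 1):
  10100010110
& 11100110010
-------------
  10100010010

Answer: 10100010010 (1298)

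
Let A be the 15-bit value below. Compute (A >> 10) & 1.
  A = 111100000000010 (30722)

Bit 10 is the 11th from the right.
  111100000000010
      ^
That bit is 0.

Answer: 0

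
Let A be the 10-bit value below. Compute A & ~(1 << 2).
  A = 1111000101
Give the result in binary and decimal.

Mask = ~(1 << 2) = 1111111011
Bit 2 of A is 1, so AND-ing with the mask clears it to 0.
  1111000101
& 1111111011
------------
  1111000001

Answer: 1111000001 (961)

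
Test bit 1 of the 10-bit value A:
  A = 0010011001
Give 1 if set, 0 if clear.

Bit 1 is the 2nd from the right.
  0010011001
          ^
That bit is 0.

Answer: 0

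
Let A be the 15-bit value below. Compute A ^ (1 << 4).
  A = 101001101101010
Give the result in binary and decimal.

Mask = 1 << 4 = 000000000010000
Bit 4 of A is 0; XOR with the mask flips it to 1.
  101001101101010
^ 000000000010000
-----------------
  101001101111010

Answer: 101001101111010 (21370)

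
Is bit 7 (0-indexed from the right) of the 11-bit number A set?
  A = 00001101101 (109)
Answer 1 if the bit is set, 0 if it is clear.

Bit 7 is the 8th from the right.
  00001101101
     ^
That bit is 0.

Answer: 0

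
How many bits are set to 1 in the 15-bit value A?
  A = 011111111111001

011111111111001
1-bits at positions (from bit 0 = LSB): 0, 3, 4, 5, 6, 7, 8, 9, 10, 11, 12, 13
Count = 12

Answer: 12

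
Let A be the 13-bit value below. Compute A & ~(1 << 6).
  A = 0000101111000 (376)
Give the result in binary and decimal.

Mask = ~(1 << 6) = 1111110111111
Bit 6 of A is 1, so AND-ing with the mask clears it to 0.
  0000101111000
& 1111110111111
---------------
  0000100111000

Answer: 0000100111000 (312)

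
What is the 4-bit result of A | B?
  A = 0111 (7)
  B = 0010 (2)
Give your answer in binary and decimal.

Apply | to each column (1 where either bit is 1):
  0111
| 0010
------
  0111

Answer: 0111 (7)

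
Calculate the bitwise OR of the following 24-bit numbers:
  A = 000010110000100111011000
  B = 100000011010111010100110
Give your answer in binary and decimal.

Apply | to each column (1 where either bit is 1):
  000010110000100111011000
| 100000011010111010100110
--------------------------
  100010111010111111111110

Answer: 100010111010111111111110 (9154558)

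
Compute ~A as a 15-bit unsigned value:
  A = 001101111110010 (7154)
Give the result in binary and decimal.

Flip each bit (0->1, 1->0):
  001101111110010
  110010000001101

Answer: 110010000001101 (25613)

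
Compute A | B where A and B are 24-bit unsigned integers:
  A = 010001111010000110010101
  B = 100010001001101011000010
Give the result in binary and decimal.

Apply | to each column (1 where either bit is 1):
  010001111010000110010101
| 100010001001101011000010
--------------------------
  110011111011101111010111

Answer: 110011111011101111010111 (13614039)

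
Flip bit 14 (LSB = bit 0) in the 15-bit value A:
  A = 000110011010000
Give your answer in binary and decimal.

Mask = 1 << 14 = 100000000000000
Bit 14 of A is 0; XOR with the mask flips it to 1.
  000110011010000
^ 100000000000000
-----------------
  100110011010000

Answer: 100110011010000 (19664)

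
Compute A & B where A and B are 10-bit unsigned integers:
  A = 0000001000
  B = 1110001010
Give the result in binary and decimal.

Apply & to each column (1 only where both bits are 1):
  0000001000
& 1110001010
------------
  0000001000

Answer: 0000001000 (8)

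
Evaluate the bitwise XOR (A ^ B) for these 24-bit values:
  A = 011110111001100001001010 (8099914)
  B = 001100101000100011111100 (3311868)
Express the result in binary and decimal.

Apply ^ to each column (1 where bits differ):
  011110111001100001001010
^ 001100101000100011111100
--------------------------
  010010010001000010110110

Answer: 010010010001000010110110 (4788406)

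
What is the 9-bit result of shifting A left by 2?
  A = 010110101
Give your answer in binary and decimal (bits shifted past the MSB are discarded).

Shift left by 2: drop the top 2 bit(s), append 2 zero(s) on the right.
  010110101  ->  discard [01], keep [0110101], append 00
= 011010100

Answer: 011010100 (212)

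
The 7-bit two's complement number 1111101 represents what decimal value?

MSB is 1, so the value is negative. Find the magnitude:
1. Invert bits:  0000010
2. Add 1:        0000011  = 3
3. Apply sign:   -3

Answer: -3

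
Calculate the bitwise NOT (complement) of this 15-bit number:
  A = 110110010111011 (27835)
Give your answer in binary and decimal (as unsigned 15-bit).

Flip each bit (0->1, 1->0):
  110110010111011
  001001101000100

Answer: 001001101000100 (4932)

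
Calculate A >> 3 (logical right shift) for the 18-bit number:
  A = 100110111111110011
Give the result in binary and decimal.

Logical shift right by 3: drop the bottom 3 bit(s), prepend 3 zero(s) on the left.
  100110111111110011  ->  keep [100110111111110], discard [011], prepend 000
= 000100110111111110

Answer: 000100110111111110 (19966)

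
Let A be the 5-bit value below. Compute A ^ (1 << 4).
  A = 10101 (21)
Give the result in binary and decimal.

Mask = 1 << 4 = 10000
Bit 4 of A is 1; XOR with the mask flips it to 0.
  10101
^ 10000
-------
  00101

Answer: 00101 (5)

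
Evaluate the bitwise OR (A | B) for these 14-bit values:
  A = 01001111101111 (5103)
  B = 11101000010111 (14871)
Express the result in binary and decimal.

Apply | to each column (1 where either bit is 1):
  01001111101111
| 11101000010111
----------------
  11101111111111

Answer: 11101111111111 (15359)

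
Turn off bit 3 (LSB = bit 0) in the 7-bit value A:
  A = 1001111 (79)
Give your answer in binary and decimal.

Mask = ~(1 << 3) = 1110111
Bit 3 of A is 1, so AND-ing with the mask clears it to 0.
  1001111
& 1110111
---------
  1000111

Answer: 1000111 (71)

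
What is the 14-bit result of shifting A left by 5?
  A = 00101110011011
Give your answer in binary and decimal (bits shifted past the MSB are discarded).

Shift left by 5: drop the top 5 bit(s), append 5 zero(s) on the right.
  00101110011011  ->  discard [00101], keep [110011011], append 00000
= 11001101100000

Answer: 11001101100000 (13152)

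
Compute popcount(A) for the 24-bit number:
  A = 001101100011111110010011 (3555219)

001101100011111110010011
1-bits at positions (from bit 0 = LSB): 0, 1, 4, 7, 8, 9, 10, 11, 12, 13, 17, 18, 20, 21
Count = 14

Answer: 14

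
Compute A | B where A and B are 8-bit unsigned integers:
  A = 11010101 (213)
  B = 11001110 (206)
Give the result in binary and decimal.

Apply | to each column (1 where either bit is 1):
  11010101
| 11001110
----------
  11011111

Answer: 11011111 (223)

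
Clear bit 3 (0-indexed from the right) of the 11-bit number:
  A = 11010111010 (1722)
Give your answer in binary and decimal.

Mask = ~(1 << 3) = 11111110111
Bit 3 of A is 1, so AND-ing with the mask clears it to 0.
  11010111010
& 11111110111
-------------
  11010110010

Answer: 11010110010 (1714)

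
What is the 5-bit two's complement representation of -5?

1. Binary of +5:  00101
2. Invert bits:     11010
3. Add 1:           11011

Answer: 11011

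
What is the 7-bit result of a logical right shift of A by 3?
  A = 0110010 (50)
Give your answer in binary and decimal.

Logical shift right by 3: drop the bottom 3 bit(s), prepend 3 zero(s) on the left.
  0110010  ->  keep [0110], discard [010], prepend 000
= 0000110

Answer: 0000110 (6)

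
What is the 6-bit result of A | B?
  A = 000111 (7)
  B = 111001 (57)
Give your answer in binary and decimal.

Apply | to each column (1 where either bit is 1):
  000111
| 111001
--------
  111111

Answer: 111111 (63)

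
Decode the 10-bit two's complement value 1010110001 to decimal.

MSB is 1, so the value is negative. Find the magnitude:
1. Invert bits:  0101001110
2. Add 1:        0101001111  = 335
3. Apply sign:   -335

Answer: -335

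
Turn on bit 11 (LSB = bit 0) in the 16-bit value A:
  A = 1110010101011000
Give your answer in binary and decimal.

Mask = 1 << 11 = 0000100000000000
Bit 11 of A is 0, so OR-ing with the mask flips it to 1.
  1110010101011000
| 0000100000000000
------------------
  1110110101011000

Answer: 1110110101011000 (60760)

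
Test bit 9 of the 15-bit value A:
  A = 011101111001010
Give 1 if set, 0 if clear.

Bit 9 is the 10th from the right.
  011101111001010
       ^
That bit is 1.

Answer: 1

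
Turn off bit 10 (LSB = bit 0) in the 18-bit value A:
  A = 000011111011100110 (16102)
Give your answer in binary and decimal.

Mask = ~(1 << 10) = 111111101111111111
Bit 10 of A is 1, so AND-ing with the mask clears it to 0.
  000011111011100110
& 111111101111111111
--------------------
  000011101011100110

Answer: 000011101011100110 (15078)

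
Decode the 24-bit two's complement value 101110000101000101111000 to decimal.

MSB is 1, so the value is negative. Find the magnitude:
1. Invert bits:  010001111010111010000111
2. Add 1:        010001111010111010001000  = 4697736
3. Apply sign:   -4697736

Answer: -4697736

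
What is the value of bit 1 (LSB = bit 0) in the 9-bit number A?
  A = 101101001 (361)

Bit 1 is the 2nd from the right.
  101101001
         ^
That bit is 0.

Answer: 0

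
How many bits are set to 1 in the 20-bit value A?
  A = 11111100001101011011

11111100001101011011
1-bits at positions (from bit 0 = LSB): 0, 1, 3, 4, 6, 8, 9, 14, 15, 16, 17, 18, 19
Count = 13

Answer: 13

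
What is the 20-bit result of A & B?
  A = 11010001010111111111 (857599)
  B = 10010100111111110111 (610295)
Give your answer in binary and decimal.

Apply & to each column (1 only where both bits are 1):
  11010001010111111111
& 10010100111111110111
----------------------
  10010000010111110111

Answer: 10010000010111110111 (591351)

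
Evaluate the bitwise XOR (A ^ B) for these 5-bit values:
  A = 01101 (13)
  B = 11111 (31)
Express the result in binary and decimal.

Apply ^ to each column (1 where bits differ):
  01101
^ 11111
-------
  10010

Answer: 10010 (18)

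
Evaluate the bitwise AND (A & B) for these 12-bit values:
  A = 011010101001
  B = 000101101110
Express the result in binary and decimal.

Apply & to each column (1 only where both bits are 1):
  011010101001
& 000101101110
--------------
  000000101000

Answer: 000000101000 (40)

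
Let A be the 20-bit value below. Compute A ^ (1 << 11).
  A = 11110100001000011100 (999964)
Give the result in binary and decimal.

Mask = 1 << 11 = 00000000100000000000
Bit 11 of A is 0; XOR with the mask flips it to 1.
  11110100001000011100
^ 00000000100000000000
----------------------
  11110100101000011100

Answer: 11110100101000011100 (1002012)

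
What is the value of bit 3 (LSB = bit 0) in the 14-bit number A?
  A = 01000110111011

Bit 3 is the 4th from the right.
  01000110111011
            ^
That bit is 1.

Answer: 1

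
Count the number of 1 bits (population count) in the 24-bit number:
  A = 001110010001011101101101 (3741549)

001110010001011101101101
1-bits at positions (from bit 0 = LSB): 0, 2, 3, 5, 6, 8, 9, 10, 12, 16, 19, 20, 21
Count = 13

Answer: 13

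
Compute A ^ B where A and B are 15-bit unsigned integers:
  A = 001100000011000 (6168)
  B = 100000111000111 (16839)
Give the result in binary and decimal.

Apply ^ to each column (1 where bits differ):
  001100000011000
^ 100000111000111
-----------------
  101100111011111

Answer: 101100111011111 (23007)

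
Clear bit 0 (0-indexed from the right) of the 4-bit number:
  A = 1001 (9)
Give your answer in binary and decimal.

Mask = ~(1 << 0) = 1110
Bit 0 of A is 1, so AND-ing with the mask clears it to 0.
  1001
& 1110
------
  1000

Answer: 1000 (8)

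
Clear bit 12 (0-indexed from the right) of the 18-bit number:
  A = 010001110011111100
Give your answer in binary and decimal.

Mask = ~(1 << 12) = 111110111111111111
Bit 12 of A is 1, so AND-ing with the mask clears it to 0.
  010001110011111100
& 111110111111111111
--------------------
  010000110011111100

Answer: 010000110011111100 (68860)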